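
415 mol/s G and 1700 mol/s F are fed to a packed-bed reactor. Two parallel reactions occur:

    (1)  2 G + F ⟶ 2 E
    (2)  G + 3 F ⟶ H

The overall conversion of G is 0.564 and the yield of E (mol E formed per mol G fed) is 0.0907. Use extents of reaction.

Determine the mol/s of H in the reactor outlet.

Yield of E: 2ξ₁ / 415 = 0.0907 → ξ₁ = 18.82 mol/s.
Conversion of G: 2ξ₁ + 1ξ₂ = 0.564 × 415 = 234.1 → ξ₂ = 196.4 mol/s.
Outlet amounts (n = n₀ + Σ ν·ξ):
  G: 415 − 2(18.82) − 1(196.4) = 180.9
  F: 1700 − 1(18.82) − 3(196.4) = 1092
  E: 0 + 2(18.82) = 37.64
  H: 0 + 1(196.4) = 196.4

196 mol/s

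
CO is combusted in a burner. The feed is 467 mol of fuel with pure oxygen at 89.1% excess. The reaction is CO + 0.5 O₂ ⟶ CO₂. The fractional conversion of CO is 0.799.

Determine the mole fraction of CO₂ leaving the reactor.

Stoichiometric O₂ = 0.5 × 467 = 233.5 mol; O₂ fed = 233.5 × 1.891 = 441.5 mol.
Fuel reacted = 0.799 × 467 → ξ = 373.1 mol.
Outlet (n = n₀ + ν ξ):
  CO: 467 − 1(373.1) = 93.87
  O₂: 441.5 − 0.5(373.1) = 255
  CO₂: 0 + 1(373.1) = 373.1
Total out = 722 mol; y_CO₂ = 373.1 / 722 = 0.5168.

0.517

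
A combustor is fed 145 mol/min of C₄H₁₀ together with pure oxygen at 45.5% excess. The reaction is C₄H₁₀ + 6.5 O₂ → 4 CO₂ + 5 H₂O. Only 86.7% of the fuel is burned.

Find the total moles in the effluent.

1700 mol/min

Stoichiometric O₂ = 6.5 × 145 = 942.5 mol/min; O₂ fed = 942.5 × 1.455 = 1371 mol/min.
Fuel reacted = 0.867 × 145 → ξ = 125.7 mol/min.
Outlet (n = n₀ + ν ξ):
  C₄H₁₀: 145 − 1(125.7) = 19.28
  O₂: 1371 − 6.5(125.7) = 554.2
  CO₂: 0 + 4(125.7) = 502.9
  H₂O: 0 + 5(125.7) = 628.6
Total out = 19.28 + 554.2 + 502.9 + 628.6 = 1705 mol/min.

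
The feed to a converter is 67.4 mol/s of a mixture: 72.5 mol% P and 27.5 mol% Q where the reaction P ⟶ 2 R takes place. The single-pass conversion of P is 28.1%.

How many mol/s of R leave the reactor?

P reacted = 0.281 × 48.87 = 13.73 mol/s; ν_P = −1, so ξ = 13.73/1 = 13.73 mol/s.
Outlet amounts (n = n₀ + ν ξ):
  P: 48.87 − 1(13.73) = 35.13
  R: 0 + 2(13.73) = 27.46
  Q: 18.54 (inert)

27.5 mol/s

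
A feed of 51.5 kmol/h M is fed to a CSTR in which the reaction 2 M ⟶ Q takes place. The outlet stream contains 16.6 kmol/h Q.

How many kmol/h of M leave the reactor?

18.3 kmol/h

For Q: n = n₀ + 1ξ → 16.6 = 0 + 1ξ, giving ξ = 16.6 kmol/h.
Outlet amounts (n = n₀ + ν ξ):
  M: 51.5 − 2(16.6) = 18.3
  Q: 0 + 1(16.6) = 16.6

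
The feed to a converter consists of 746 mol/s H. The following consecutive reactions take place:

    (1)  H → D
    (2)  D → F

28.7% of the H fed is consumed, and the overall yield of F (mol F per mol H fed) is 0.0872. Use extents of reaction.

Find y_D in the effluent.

Conversion of H: H consumed = 1ξ₁ = 0.287 × 746 → ξ₁ = 214.1 mol/s.
Yield of F: 1ξ₂ / 746 = 0.0872 → ξ₂ = 65.05 mol/s.
Outlet amounts (n = n₀ + Σ ν·ξ):
  H: 746 − 1(214.1) = 531.9
  D: 0 + 1(214.1) − 1(65.05) = 149.1
  F: 0 + 1(65.05) = 65.05
Total out = 746 mol/s; y_D = 149.1 / 746 = 0.1998.

0.2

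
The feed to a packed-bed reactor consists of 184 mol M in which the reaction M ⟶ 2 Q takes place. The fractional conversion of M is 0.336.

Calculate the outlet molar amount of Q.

M reacted = 0.336 × 184 = 61.82 mol; ν_M = −1, so ξ = 61.82/1 = 61.82 mol.
Outlet amounts (n = n₀ + ν ξ):
  M: 184 − 1(61.82) = 122.2
  Q: 0 + 2(61.82) = 123.6

124 mol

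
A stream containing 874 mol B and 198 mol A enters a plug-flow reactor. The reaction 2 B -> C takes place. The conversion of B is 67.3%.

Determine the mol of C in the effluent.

B reacted = 0.673 × 874 = 588.2 mol; ν_B = −2, so ξ = 588.2/2 = 294.1 mol.
Outlet amounts (n = n₀ + ν ξ):
  B: 874 − 2(294.1) = 285.8
  C: 0 + 1(294.1) = 294.1
  A: 198 (inert)

294 mol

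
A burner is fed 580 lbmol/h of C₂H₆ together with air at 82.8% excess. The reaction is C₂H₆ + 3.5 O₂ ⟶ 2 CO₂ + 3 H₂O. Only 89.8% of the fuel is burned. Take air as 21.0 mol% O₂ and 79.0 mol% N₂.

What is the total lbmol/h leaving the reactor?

18500 lbmol/h

Stoichiometric O₂ = 3.5 × 580 = 2030 lbmol/h; O₂ fed = 2030 × 1.828 = 3711 lbmol/h.
N₂ fed = 3711 × 79/21 = 13960 lbmol/h.
Fuel reacted = 0.898 × 580 → ξ = 520.8 lbmol/h.
Outlet (n = n₀ + ν ξ):
  C₂H₆: 580 − 1(520.8) = 59.16
  O₂: 3711 − 3.5(520.8) = 1888
  N₂: 13960 (inert)
  CO₂: 0 + 2(520.8) = 1042
  H₂O: 0 + 3(520.8) = 1563
Total out = 59.16 + 1888 + 13960 + 1042 + 1563 = 18510 lbmol/h.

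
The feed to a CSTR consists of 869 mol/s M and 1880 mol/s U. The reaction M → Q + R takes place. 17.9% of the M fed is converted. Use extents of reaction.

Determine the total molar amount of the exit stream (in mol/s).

2900 mol/s

M reacted = 0.179 × 869 = 155.6 mol/s; ν_M = −1, so ξ = 155.6/1 = 155.6 mol/s.
Outlet amounts (n = n₀ + ν ξ):
  M: 869 − 1(155.6) = 713.4
  Q: 0 + 1(155.6) = 155.6
  R: 0 + 1(155.6) = 155.6
  U: 1880 (inert)
Total out = 713.4 + 155.6 + 155.6 + 1880 = 2905 mol/s.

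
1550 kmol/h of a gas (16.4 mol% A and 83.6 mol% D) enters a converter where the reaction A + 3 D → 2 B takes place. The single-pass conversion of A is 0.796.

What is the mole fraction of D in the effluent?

A reacted = 0.796 × 254.2 = 202.3 kmol/h; ν_A = −1, so ξ = 202.3/1 = 202.3 kmol/h.
Outlet amounts (n = n₀ + ν ξ):
  A: 254.2 − 1(202.3) = 51.86
  D: 1296 − 3(202.3) = 688.8
  B: 0 + 2(202.3) = 404.7
Total out = 1145 kmol/h; y_D = 688.8 / 1145 = 0.6014.

0.601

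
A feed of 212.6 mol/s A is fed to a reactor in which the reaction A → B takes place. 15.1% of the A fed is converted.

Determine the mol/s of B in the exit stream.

A reacted = 0.151 × 212.6 = 32.1 mol/s; ν_A = −1, so ξ = 32.1/1 = 32.1 mol/s.
Outlet amounts (n = n₀ + ν ξ):
  A: 212.6 − 1(32.1) = 180.5
  B: 0 + 1(32.1) = 32.1

32.1 mol/s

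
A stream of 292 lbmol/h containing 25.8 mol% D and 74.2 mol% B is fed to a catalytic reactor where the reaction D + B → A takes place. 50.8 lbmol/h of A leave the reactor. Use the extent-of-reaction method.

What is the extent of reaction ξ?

For A: n = n₀ + 1ξ → 50.8 = 0 + 1ξ, giving ξ = 50.8 lbmol/h.
Outlet amounts (n = n₀ + ν ξ):
  D: 75.34 − 1(50.8) = 24.54
  B: 216.7 − 1(50.8) = 165.9
  A: 0 + 1(50.8) = 50.8

ξ = 50.8 lbmol/h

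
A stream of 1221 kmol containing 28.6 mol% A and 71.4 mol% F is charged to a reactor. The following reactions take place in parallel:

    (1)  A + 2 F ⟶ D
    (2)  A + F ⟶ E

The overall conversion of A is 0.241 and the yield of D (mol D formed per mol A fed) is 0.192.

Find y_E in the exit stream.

0.016

Yield of D: 1ξ₁ / 349.2 = 0.192 → ξ₁ = 67.05 kmol.
Conversion of A: 1ξ₁ + 1ξ₂ = 0.241 × 349.2 = 84.16 → ξ₂ = 17.11 kmol.
Outlet amounts (n = n₀ + Σ ν·ξ):
  A: 349.2 − 1(67.05) − 1(17.11) = 265
  F: 871.8 − 2(67.05) − 1(17.11) = 720.6
  D: 0 + 1(67.05) = 67.05
  E: 0 + 1(17.11) = 17.11
Total out = 1070 kmol; y_E = 17.11 / 1070 = 0.01599.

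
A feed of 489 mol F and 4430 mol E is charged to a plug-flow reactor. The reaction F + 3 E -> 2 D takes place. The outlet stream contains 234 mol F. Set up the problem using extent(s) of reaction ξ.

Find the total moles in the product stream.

4410 mol

For F: n = n₀ − 1ξ → 234 = 489 − 1ξ, giving ξ = 255 mol.
Outlet amounts (n = n₀ + ν ξ):
  F: 489 − 1(255) = 234
  E: 4430 − 3(255) = 3665
  D: 0 + 2(255) = 510
Total out = 234 + 3665 + 510 = 4409 mol.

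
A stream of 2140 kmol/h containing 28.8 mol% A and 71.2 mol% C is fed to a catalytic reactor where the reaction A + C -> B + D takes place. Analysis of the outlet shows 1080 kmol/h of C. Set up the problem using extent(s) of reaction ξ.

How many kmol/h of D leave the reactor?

444 kmol/h

For C: n = n₀ − 1ξ → 1080 = 1524 − 1ξ, giving ξ = 443.7 kmol/h.
Outlet amounts (n = n₀ + ν ξ):
  A: 616.3 − 1(443.7) = 172.6
  C: 1524 − 1(443.7) = 1080
  B: 0 + 1(443.7) = 443.7
  D: 0 + 1(443.7) = 443.7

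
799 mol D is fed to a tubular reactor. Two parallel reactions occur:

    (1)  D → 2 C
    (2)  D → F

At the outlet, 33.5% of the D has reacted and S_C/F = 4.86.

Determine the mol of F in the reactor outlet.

78 mol

Conversion of D: D consumed = 0.335 × 799 = 267.7 mol = 1ξ₁ + 1ξ₂.
Selectivity: 2ξ₁ / (1ξ₂) = 4.86 → ξ₁ = 2.43 ξ₂.
Substitute: (1·2.43 + 1) ξ₂ = 267.7 → ξ₂ = 78.04 mol, ξ₁ = 189.6 mol.
Outlet amounts (n = n₀ + Σ ν·ξ):
  D: 799 − 1(189.6) − 1(78.04) = 531.3
  C: 0 + 2(189.6) = 379.3
  F: 0 + 1(78.04) = 78.04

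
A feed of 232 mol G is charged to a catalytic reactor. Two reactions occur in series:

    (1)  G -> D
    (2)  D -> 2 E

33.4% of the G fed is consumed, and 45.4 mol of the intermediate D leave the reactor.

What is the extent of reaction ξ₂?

Conversion of G: G consumed = 1ξ₁ = 0.334 × 232 → ξ₁ = 77.49 mol.
D balance: n_D = 0 + 1ξ₁ − 1ξ₂ = 45.4 → ξ₂ = (1·77.49 − 45.4)/1 = 32.09 mol.
Outlet amounts (n = n₀ + Σ ν·ξ):
  G: 232 − 1(77.49) = 154.5
  D: 0 + 1(77.49) − 1(32.09) = 45.4
  E: 0 + 2(32.09) = 64.18

ξ₂ = 32.1 mol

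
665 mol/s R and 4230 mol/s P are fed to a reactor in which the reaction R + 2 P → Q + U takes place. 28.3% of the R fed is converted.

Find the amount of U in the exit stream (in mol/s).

R reacted = 0.283 × 665 = 188.2 mol/s; ν_R = −1, so ξ = 188.2/1 = 188.2 mol/s.
Outlet amounts (n = n₀ + ν ξ):
  R: 665 − 1(188.2) = 476.8
  P: 4230 − 2(188.2) = 3854
  Q: 0 + 1(188.2) = 188.2
  U: 0 + 1(188.2) = 188.2

188 mol/s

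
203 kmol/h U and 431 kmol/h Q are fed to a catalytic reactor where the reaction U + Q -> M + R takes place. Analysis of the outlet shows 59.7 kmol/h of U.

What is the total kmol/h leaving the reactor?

For U: n = n₀ − 1ξ → 59.7 = 203 − 1ξ, giving ξ = 143.3 kmol/h.
Outlet amounts (n = n₀ + ν ξ):
  U: 203 − 1(143.3) = 59.7
  Q: 431 − 1(143.3) = 287.7
  M: 0 + 1(143.3) = 143.3
  R: 0 + 1(143.3) = 143.3
Total out = 59.7 + 287.7 + 143.3 + 143.3 = 634 kmol/h.

634 kmol/h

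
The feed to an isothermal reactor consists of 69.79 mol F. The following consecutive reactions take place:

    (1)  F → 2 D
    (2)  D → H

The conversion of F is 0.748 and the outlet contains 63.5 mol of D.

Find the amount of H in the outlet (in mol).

40.9 mol

Conversion of F: F consumed = 1ξ₁ = 0.748 × 69.79 → ξ₁ = 52.2 mol.
D balance: n_D = 0 + 2ξ₁ − 1ξ₂ = 63.5 → ξ₂ = (2·52.2 − 63.5)/1 = 40.91 mol.
Outlet amounts (n = n₀ + Σ ν·ξ):
  F: 69.79 − 1(52.2) = 17.59
  D: 0 + 2(52.2) − 1(40.91) = 63.5
  H: 0 + 1(40.91) = 40.91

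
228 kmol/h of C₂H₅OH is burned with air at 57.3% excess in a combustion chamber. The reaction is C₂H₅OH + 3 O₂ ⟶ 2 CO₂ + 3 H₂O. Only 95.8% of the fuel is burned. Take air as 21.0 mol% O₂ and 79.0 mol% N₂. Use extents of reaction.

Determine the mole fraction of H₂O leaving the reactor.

0.118

Stoichiometric O₂ = 3 × 228 = 684 kmol/h; O₂ fed = 684 × 1.573 = 1076 kmol/h.
N₂ fed = 1076 × 79/21 = 4048 kmol/h.
Fuel reacted = 0.958 × 228 → ξ = 218.4 kmol/h.
Outlet (n = n₀ + ν ξ):
  C₂H₅OH: 228 − 1(218.4) = 9.576
  O₂: 1076 − 3(218.4) = 420.7
  N₂: 4048 (inert)
  CO₂: 0 + 2(218.4) = 436.8
  H₂O: 0 + 3(218.4) = 655.3
Total out = 5570 kmol/h; y_H₂O = 655.3 / 5570 = 0.1176.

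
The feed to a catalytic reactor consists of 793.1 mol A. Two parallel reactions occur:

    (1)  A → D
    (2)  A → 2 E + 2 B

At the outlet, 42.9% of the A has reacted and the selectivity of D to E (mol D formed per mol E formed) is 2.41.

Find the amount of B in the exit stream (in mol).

117 mol

Conversion of A: A consumed = 0.429 × 793.1 = 340.2 mol = 1ξ₁ + 1ξ₂.
Selectivity: 1ξ₁ / (2ξ₂) = 2.41 → ξ₁ = 4.82 ξ₂.
Substitute: (1·4.82 + 1) ξ₂ = 340.2 → ξ₂ = 58.46 mol, ξ₁ = 281.8 mol.
Outlet amounts (n = n₀ + Σ ν·ξ):
  A: 793.1 − 1(281.8) − 1(58.46) = 452.9
  D: 0 + 1(281.8) = 281.8
  E: 0 + 2(58.46) = 116.9
  B: 0 + 2(58.46) = 116.9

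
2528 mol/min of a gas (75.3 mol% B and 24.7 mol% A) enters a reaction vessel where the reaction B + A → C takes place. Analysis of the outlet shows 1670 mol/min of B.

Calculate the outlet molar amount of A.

391 mol/min

For B: n = n₀ − 1ξ → 1670 = 1904 − 1ξ, giving ξ = 233.6 mol/min.
Outlet amounts (n = n₀ + ν ξ):
  B: 1904 − 1(233.6) = 1670
  A: 624.4 − 1(233.6) = 390.8
  C: 0 + 1(233.6) = 233.6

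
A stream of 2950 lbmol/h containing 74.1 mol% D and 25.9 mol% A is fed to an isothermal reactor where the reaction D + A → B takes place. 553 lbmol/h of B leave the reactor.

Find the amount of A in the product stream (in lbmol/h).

211 lbmol/h

For B: n = n₀ + 1ξ → 553 = 0 + 1ξ, giving ξ = 553 lbmol/h.
Outlet amounts (n = n₀ + ν ξ):
  D: 2186 − 1(553) = 1633
  A: 764 − 1(553) = 211
  B: 0 + 1(553) = 553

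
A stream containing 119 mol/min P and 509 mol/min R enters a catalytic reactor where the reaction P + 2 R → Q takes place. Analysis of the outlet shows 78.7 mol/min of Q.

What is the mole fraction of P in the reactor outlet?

For Q: n = n₀ + 1ξ → 78.7 = 0 + 1ξ, giving ξ = 78.7 mol/min.
Outlet amounts (n = n₀ + ν ξ):
  P: 119 − 1(78.7) = 40.3
  R: 509 − 2(78.7) = 351.6
  Q: 0 + 1(78.7) = 78.7
Total out = 470.6 mol/min; y_P = 40.3 / 470.6 = 0.08564.

0.0856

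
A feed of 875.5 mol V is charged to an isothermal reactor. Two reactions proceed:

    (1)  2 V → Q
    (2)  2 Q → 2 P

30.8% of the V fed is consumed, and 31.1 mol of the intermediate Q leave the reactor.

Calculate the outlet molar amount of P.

104 mol

Conversion of V: V consumed = 2ξ₁ = 0.308 × 875.5 → ξ₁ = 134.8 mol.
Q balance: n_Q = 0 + 1ξ₁ − 2ξ₂ = 31.1 → ξ₂ = (1·134.8 − 31.1)/2 = 51.86 mol.
Outlet amounts (n = n₀ + Σ ν·ξ):
  V: 875.5 − 2(134.8) = 605.8
  Q: 0 + 1(134.8) − 2(51.86) = 31.1
  P: 0 + 2(51.86) = 103.7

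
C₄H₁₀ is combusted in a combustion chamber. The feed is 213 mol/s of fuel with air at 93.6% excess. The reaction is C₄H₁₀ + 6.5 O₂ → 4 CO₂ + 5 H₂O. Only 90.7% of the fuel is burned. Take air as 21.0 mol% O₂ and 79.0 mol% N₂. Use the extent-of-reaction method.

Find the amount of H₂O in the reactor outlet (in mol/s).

966 mol/s

Stoichiometric O₂ = 6.5 × 213 = 1384 mol/s; O₂ fed = 1384 × 1.936 = 2680 mol/s.
N₂ fed = 2680 × 79/21 = 10080 mol/s.
Fuel reacted = 0.907 × 213 → ξ = 193.2 mol/s.
Outlet (n = n₀ + ν ξ):
  C₄H₁₀: 213 − 1(193.2) = 19.81
  O₂: 2680 − 6.5(193.2) = 1425
  N₂: 10080 (inert)
  CO₂: 0 + 4(193.2) = 772.8
  H₂O: 0 + 5(193.2) = 966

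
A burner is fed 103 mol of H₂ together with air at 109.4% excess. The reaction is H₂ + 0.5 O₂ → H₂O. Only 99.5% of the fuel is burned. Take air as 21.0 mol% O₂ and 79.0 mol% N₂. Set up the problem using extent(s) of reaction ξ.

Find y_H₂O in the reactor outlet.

0.181

Stoichiometric O₂ = 0.5 × 103 = 51.5 mol; O₂ fed = 51.5 × 2.094 = 107.8 mol.
N₂ fed = 107.8 × 79/21 = 405.7 mol.
Fuel reacted = 0.995 × 103 → ξ = 102.5 mol.
Outlet (n = n₀ + ν ξ):
  H₂: 103 − 1(102.5) = 0.515
  O₂: 107.8 − 0.5(102.5) = 56.6
  N₂: 405.7 (inert)
  H₂O: 0 + 1(102.5) = 102.5
Total out = 565.3 mol; y_H₂O = 102.5 / 565.3 = 0.1813.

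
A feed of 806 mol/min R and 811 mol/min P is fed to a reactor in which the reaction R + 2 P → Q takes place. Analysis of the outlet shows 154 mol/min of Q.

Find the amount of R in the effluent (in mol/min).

652 mol/min

For Q: n = n₀ + 1ξ → 154 = 0 + 1ξ, giving ξ = 154 mol/min.
Outlet amounts (n = n₀ + ν ξ):
  R: 806 − 1(154) = 652
  P: 811 − 2(154) = 503
  Q: 0 + 1(154) = 154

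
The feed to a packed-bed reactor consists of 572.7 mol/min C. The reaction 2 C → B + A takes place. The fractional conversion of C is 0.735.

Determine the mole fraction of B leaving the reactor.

C reacted = 0.735 × 572.7 = 420.9 mol/min; ν_C = −2, so ξ = 420.9/2 = 210.5 mol/min.
Outlet amounts (n = n₀ + ν ξ):
  C: 572.7 − 2(210.5) = 151.8
  B: 0 + 1(210.5) = 210.5
  A: 0 + 1(210.5) = 210.5
Total out = 572.7 mol/min; y_B = 210.5 / 572.7 = 0.3675.

0.367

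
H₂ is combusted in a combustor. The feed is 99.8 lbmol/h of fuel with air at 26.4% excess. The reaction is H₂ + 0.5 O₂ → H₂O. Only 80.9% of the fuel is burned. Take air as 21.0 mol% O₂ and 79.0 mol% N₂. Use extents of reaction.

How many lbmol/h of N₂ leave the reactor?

Stoichiometric O₂ = 0.5 × 99.8 = 49.9 lbmol/h; O₂ fed = 49.9 × 1.264 = 63.07 lbmol/h.
N₂ fed = 63.07 × 79/21 = 237.3 lbmol/h.
Fuel reacted = 0.809 × 99.8 → ξ = 80.74 lbmol/h.
Outlet (n = n₀ + ν ξ):
  H₂: 99.8 − 1(80.74) = 19.06
  O₂: 63.07 − 0.5(80.74) = 22.7
  N₂: 237.3 (inert)
  H₂O: 0 + 1(80.74) = 80.74

237 lbmol/h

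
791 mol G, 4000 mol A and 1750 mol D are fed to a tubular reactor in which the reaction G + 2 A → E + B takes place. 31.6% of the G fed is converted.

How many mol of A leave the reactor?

3500 mol

G reacted = 0.316 × 791 = 250 mol; ν_G = −1, so ξ = 250/1 = 250 mol.
Outlet amounts (n = n₀ + ν ξ):
  G: 791 − 1(250) = 541
  A: 4000 − 2(250) = 3500
  E: 0 + 1(250) = 250
  B: 0 + 1(250) = 250
  D: 1750 (inert)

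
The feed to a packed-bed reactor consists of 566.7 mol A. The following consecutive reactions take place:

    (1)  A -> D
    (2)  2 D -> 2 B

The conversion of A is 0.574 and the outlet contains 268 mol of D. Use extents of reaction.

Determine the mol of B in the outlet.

Conversion of A: A consumed = 1ξ₁ = 0.574 × 566.7 → ξ₁ = 325.3 mol.
D balance: n_D = 0 + 1ξ₁ − 2ξ₂ = 268 → ξ₂ = (1·325.3 − 268)/2 = 28.64 mol.
Outlet amounts (n = n₀ + Σ ν·ξ):
  A: 566.7 − 1(325.3) = 241.4
  D: 0 + 1(325.3) − 2(28.64) = 268
  B: 0 + 2(28.64) = 57.29

57.3 mol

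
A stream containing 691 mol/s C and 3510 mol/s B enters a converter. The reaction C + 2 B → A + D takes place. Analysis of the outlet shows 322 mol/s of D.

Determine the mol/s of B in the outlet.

For D: n = n₀ + 1ξ → 322 = 0 + 1ξ, giving ξ = 322 mol/s.
Outlet amounts (n = n₀ + ν ξ):
  C: 691 − 1(322) = 369
  B: 3510 − 2(322) = 2866
  A: 0 + 1(322) = 322
  D: 0 + 1(322) = 322

2870 mol/s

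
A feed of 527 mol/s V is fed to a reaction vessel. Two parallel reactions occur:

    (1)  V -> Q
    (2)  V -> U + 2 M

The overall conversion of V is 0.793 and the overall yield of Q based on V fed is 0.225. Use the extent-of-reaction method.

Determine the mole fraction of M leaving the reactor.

Yield of Q: 1ξ₁ / 527 = 0.225 → ξ₁ = 118.6 mol/s.
Conversion of V: 1ξ₁ + 1ξ₂ = 0.793 × 527 = 417.9 → ξ₂ = 299.3 mol/s.
Outlet amounts (n = n₀ + Σ ν·ξ):
  V: 527 − 1(118.6) − 1(299.3) = 109.1
  Q: 0 + 1(118.6) = 118.6
  U: 0 + 1(299.3) = 299.3
  M: 0 + 2(299.3) = 598.7
Total out = 1126 mol/s; y_M = 598.7 / 1126 = 0.5318.

0.532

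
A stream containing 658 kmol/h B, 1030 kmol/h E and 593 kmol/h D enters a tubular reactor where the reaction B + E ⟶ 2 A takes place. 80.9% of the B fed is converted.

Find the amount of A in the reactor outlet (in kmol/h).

1060 kmol/h

B reacted = 0.809 × 658 = 532.3 kmol/h; ν_B = −1, so ξ = 532.3/1 = 532.3 kmol/h.
Outlet amounts (n = n₀ + ν ξ):
  B: 658 − 1(532.3) = 125.7
  E: 1030 − 1(532.3) = 497.7
  A: 0 + 2(532.3) = 1065
  D: 593 (inert)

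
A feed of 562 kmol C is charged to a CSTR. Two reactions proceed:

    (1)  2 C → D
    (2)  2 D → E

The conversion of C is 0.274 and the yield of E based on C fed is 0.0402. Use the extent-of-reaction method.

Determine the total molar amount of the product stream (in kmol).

Conversion of C: C consumed = 2ξ₁ = 0.274 × 562 → ξ₁ = 76.99 kmol.
Yield of E: 1ξ₂ / 562 = 0.0402 → ξ₂ = 22.59 kmol.
Outlet amounts (n = n₀ + Σ ν·ξ):
  C: 562 − 2(76.99) = 408
  D: 0 + 1(76.99) − 2(22.59) = 31.81
  E: 0 + 1(22.59) = 22.59
Total out = 408 + 31.81 + 22.59 = 462.4 kmol.

462 kmol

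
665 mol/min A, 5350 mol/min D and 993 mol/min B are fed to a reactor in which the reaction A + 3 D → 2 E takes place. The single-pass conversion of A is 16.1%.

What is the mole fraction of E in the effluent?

A reacted = 0.161 × 665 = 107.1 mol/min; ν_A = −1, so ξ = 107.1/1 = 107.1 mol/min.
Outlet amounts (n = n₀ + ν ξ):
  A: 665 − 1(107.1) = 557.9
  D: 5350 − 3(107.1) = 5029
  E: 0 + 2(107.1) = 214.1
  B: 993 (inert)
Total out = 6794 mol/min; y_E = 214.1 / 6794 = 0.03152.

0.0315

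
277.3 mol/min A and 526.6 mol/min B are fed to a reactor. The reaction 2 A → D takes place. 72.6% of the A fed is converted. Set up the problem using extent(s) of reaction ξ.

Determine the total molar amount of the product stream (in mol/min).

703 mol/min

A reacted = 0.726 × 277.3 = 201.3 mol/min; ν_A = −2, so ξ = 201.3/2 = 100.7 mol/min.
Outlet amounts (n = n₀ + ν ξ):
  A: 277.3 − 2(100.7) = 75.98
  D: 0 + 1(100.7) = 100.7
  B: 526.6 (inert)
Total out = 75.98 + 100.7 + 526.6 = 703.2 mol/min.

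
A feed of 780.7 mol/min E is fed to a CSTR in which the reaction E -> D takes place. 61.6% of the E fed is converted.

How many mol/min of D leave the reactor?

481 mol/min

E reacted = 0.616 × 780.7 = 480.9 mol/min; ν_E = −1, so ξ = 480.9/1 = 480.9 mol/min.
Outlet amounts (n = n₀ + ν ξ):
  E: 780.7 − 1(480.9) = 299.8
  D: 0 + 1(480.9) = 480.9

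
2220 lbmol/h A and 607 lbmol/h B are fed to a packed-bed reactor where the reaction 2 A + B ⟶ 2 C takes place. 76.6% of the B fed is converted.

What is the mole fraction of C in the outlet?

B reacted = 0.766 × 607 = 465 lbmol/h; ν_B = −1, so ξ = 465/1 = 465 lbmol/h.
Outlet amounts (n = n₀ + ν ξ):
  A: 2220 − 2(465) = 1290
  B: 607 − 1(465) = 142
  C: 0 + 2(465) = 929.9
Total out = 2362 lbmol/h; y_C = 929.9 / 2362 = 0.3937.

0.394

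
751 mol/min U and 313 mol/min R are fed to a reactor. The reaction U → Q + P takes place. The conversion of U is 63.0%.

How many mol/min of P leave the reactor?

473 mol/min

U reacted = 0.63 × 751 = 473.1 mol/min; ν_U = −1, so ξ = 473.1/1 = 473.1 mol/min.
Outlet amounts (n = n₀ + ν ξ):
  U: 751 − 1(473.1) = 277.9
  Q: 0 + 1(473.1) = 473.1
  P: 0 + 1(473.1) = 473.1
  R: 313 (inert)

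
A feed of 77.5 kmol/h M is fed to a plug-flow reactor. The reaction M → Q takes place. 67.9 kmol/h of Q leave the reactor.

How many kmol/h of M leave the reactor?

9.6 kmol/h

For Q: n = n₀ + 1ξ → 67.9 = 0 + 1ξ, giving ξ = 67.9 kmol/h.
Outlet amounts (n = n₀ + ν ξ):
  M: 77.5 − 1(67.9) = 9.6
  Q: 0 + 1(67.9) = 67.9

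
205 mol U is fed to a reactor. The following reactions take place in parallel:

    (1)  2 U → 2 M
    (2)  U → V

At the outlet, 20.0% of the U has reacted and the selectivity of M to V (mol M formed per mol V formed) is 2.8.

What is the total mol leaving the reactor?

Conversion of U: U consumed = 0.2 × 205 = 41 mol = 2ξ₁ + 1ξ₂.
Selectivity: 2ξ₁ / (1ξ₂) = 2.8 → ξ₁ = 1.4 ξ₂.
Substitute: (2·1.4 + 1) ξ₂ = 41 → ξ₂ = 10.79 mol, ξ₁ = 15.11 mol.
Outlet amounts (n = n₀ + Σ ν·ξ):
  U: 205 − 2(15.11) − 1(10.79) = 164
  M: 0 + 2(15.11) = 30.21
  V: 0 + 1(10.79) = 10.79
Total out = 164 + 30.21 + 10.79 = 205 mol.

205 mol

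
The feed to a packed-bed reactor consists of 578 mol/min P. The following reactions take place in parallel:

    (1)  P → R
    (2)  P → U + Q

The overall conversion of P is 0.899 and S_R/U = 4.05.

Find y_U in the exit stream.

Conversion of P: P consumed = 0.899 × 578 = 519.6 mol/min = 1ξ₁ + 1ξ₂.
Selectivity: 1ξ₁ / (1ξ₂) = 4.05 → ξ₁ = 4.05 ξ₂.
Substitute: (1·4.05 + 1) ξ₂ = 519.6 → ξ₂ = 102.9 mol/min, ξ₁ = 416.7 mol/min.
Outlet amounts (n = n₀ + Σ ν·ξ):
  P: 578 − 1(416.7) − 1(102.9) = 58.38
  R: 0 + 1(416.7) = 416.7
  U: 0 + 1(102.9) = 102.9
  Q: 0 + 1(102.9) = 102.9
Total out = 680.9 mol/min; y_U = 102.9 / 680.9 = 0.1511.

0.151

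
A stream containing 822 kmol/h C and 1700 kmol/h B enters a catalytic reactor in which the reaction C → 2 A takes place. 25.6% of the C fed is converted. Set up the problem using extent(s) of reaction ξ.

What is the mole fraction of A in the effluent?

0.154

C reacted = 0.256 × 822 = 210.4 kmol/h; ν_C = −1, so ξ = 210.4/1 = 210.4 kmol/h.
Outlet amounts (n = n₀ + ν ξ):
  C: 822 − 1(210.4) = 611.6
  A: 0 + 2(210.4) = 420.9
  B: 1700 (inert)
Total out = 2732 kmol/h; y_A = 420.9 / 2732 = 0.154.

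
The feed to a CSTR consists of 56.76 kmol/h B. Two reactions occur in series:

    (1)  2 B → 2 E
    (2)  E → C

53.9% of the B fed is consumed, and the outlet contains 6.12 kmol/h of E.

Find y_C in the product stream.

0.431

Conversion of B: B consumed = 2ξ₁ = 0.539 × 56.76 → ξ₁ = 15.3 kmol/h.
E balance: n_E = 0 + 2ξ₁ − 1ξ₂ = 6.12 → ξ₂ = (2·15.3 − 6.12)/1 = 24.47 kmol/h.
Outlet amounts (n = n₀ + Σ ν·ξ):
  B: 56.76 − 2(15.3) = 26.17
  E: 0 + 2(15.3) − 1(24.47) = 6.12
  C: 0 + 1(24.47) = 24.47
Total out = 56.76 kmol/h; y_C = 24.47 / 56.76 = 0.4312.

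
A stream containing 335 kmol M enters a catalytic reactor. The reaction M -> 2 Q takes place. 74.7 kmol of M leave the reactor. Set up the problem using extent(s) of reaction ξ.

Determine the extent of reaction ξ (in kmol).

For M: n = n₀ − 1ξ → 74.7 = 335 − 1ξ, giving ξ = 260.3 kmol.
Outlet amounts (n = n₀ + ν ξ):
  M: 335 − 1(260.3) = 74.7
  Q: 0 + 2(260.3) = 520.6

ξ = 260 kmol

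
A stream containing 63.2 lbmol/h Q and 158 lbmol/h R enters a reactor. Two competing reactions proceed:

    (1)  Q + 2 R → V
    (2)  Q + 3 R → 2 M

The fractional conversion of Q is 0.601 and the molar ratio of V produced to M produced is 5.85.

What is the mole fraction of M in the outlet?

Conversion of Q: Q consumed = 0.601 × 63.2 = 37.98 lbmol/h = 1ξ₁ + 1ξ₂.
Selectivity: 1ξ₁ / (2ξ₂) = 5.85 → ξ₁ = 11.7 ξ₂.
Substitute: (1·11.7 + 1) ξ₂ = 37.98 → ξ₂ = 2.991 lbmol/h, ξ₁ = 34.99 lbmol/h.
Outlet amounts (n = n₀ + Σ ν·ξ):
  Q: 63.2 − 1(34.99) − 1(2.991) = 25.22
  R: 158 − 2(34.99) − 3(2.991) = 79.04
  V: 0 + 1(34.99) = 34.99
  M: 0 + 2(2.991) = 5.982
Total out = 145.2 lbmol/h; y_M = 5.982 / 145.2 = 0.04119.

0.0412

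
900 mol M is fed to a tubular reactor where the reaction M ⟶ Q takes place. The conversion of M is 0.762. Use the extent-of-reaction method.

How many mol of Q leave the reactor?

686 mol

M reacted = 0.762 × 900 = 685.8 mol; ν_M = −1, so ξ = 685.8/1 = 685.8 mol.
Outlet amounts (n = n₀ + ν ξ):
  M: 900 − 1(685.8) = 214.2
  Q: 0 + 1(685.8) = 685.8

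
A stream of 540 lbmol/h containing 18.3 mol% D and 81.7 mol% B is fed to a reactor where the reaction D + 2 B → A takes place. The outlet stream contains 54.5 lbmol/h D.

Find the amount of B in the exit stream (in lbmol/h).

For D: n = n₀ − 1ξ → 54.5 = 98.82 − 1ξ, giving ξ = 44.32 lbmol/h.
Outlet amounts (n = n₀ + ν ξ):
  D: 98.82 − 1(44.32) = 54.5
  B: 441.2 − 2(44.32) = 352.5
  A: 0 + 1(44.32) = 44.32

353 lbmol/h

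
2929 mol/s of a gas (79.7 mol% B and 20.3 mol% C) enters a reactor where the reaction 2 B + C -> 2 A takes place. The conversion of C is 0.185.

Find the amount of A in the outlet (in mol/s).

220 mol/s

C reacted = 0.185 × 594.6 = 110 mol/s; ν_C = −1, so ξ = 110/1 = 110 mol/s.
Outlet amounts (n = n₀ + ν ξ):
  B: 2334 − 2(110) = 2114
  C: 594.6 − 1(110) = 484.6
  A: 0 + 2(110) = 220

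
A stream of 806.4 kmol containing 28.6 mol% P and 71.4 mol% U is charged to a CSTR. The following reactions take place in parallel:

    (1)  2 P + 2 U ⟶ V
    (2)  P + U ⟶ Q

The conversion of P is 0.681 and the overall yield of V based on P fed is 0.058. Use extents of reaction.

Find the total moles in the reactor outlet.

636 kmol

Yield of V: 1ξ₁ / 230.6 = 0.058 → ξ₁ = 13.38 kmol.
Conversion of P: 2ξ₁ + 1ξ₂ = 0.681 × 230.6 = 157.1 → ξ₂ = 130.3 kmol.
Outlet amounts (n = n₀ + Σ ν·ξ):
  P: 230.6 − 2(13.38) − 1(130.3) = 73.57
  U: 575.8 − 2(13.38) − 1(130.3) = 418.7
  V: 0 + 1(13.38) = 13.38
  Q: 0 + 1(130.3) = 130.3
Total out = 73.57 + 418.7 + 13.38 + 130.3 = 636 kmol.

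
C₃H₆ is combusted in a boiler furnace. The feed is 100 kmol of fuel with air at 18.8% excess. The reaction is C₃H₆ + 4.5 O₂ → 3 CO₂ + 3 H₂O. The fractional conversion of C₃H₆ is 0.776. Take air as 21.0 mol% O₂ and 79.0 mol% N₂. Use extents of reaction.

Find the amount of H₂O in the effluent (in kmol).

Stoichiometric O₂ = 4.5 × 100 = 450 kmol; O₂ fed = 450 × 1.188 = 534.6 kmol.
N₂ fed = 534.6 × 79/21 = 2011 kmol.
Fuel reacted = 0.776 × 100 → ξ = 77.6 kmol.
Outlet (n = n₀ + ν ξ):
  C₃H₆: 100 − 1(77.6) = 22.4
  O₂: 534.6 − 4.5(77.6) = 185.4
  N₂: 2011 (inert)
  CO₂: 0 + 3(77.6) = 232.8
  H₂O: 0 + 3(77.6) = 232.8

233 kmol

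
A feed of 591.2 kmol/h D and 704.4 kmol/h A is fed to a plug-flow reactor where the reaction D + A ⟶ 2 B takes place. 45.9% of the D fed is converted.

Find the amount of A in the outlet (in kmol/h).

D reacted = 0.459 × 591.2 = 271.4 kmol/h; ν_D = −1, so ξ = 271.4/1 = 271.4 kmol/h.
Outlet amounts (n = n₀ + ν ξ):
  D: 591.2 − 1(271.4) = 319.8
  A: 704.4 − 1(271.4) = 433
  B: 0 + 2(271.4) = 542.7

433 kmol/h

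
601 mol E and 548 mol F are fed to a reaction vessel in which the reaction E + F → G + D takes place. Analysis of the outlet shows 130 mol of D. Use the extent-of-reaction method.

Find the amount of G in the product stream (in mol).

130 mol

For D: n = n₀ + 1ξ → 130 = 0 + 1ξ, giving ξ = 130 mol.
Outlet amounts (n = n₀ + ν ξ):
  E: 601 − 1(130) = 471
  F: 548 − 1(130) = 418
  G: 0 + 1(130) = 130
  D: 0 + 1(130) = 130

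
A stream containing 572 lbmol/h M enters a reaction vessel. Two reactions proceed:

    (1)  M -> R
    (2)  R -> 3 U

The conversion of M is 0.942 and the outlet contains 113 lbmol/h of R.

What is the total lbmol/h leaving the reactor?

1420 lbmol/h

Conversion of M: M consumed = 1ξ₁ = 0.942 × 572 → ξ₁ = 538.8 lbmol/h.
R balance: n_R = 0 + 1ξ₁ − 1ξ₂ = 113 → ξ₂ = (1·538.8 − 113)/1 = 425.8 lbmol/h.
Outlet amounts (n = n₀ + Σ ν·ξ):
  M: 572 − 1(538.8) = 33.18
  R: 0 + 1(538.8) − 1(425.8) = 113
  U: 0 + 3(425.8) = 1277
Total out = 33.18 + 113 + 1277 = 1424 lbmol/h.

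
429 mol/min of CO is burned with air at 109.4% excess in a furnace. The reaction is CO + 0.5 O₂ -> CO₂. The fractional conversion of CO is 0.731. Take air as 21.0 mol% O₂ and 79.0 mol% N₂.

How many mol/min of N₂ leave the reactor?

Stoichiometric O₂ = 0.5 × 429 = 214.5 mol/min; O₂ fed = 214.5 × 2.094 = 449.2 mol/min.
N₂ fed = 449.2 × 79/21 = 1690 mol/min.
Fuel reacted = 0.731 × 429 → ξ = 313.6 mol/min.
Outlet (n = n₀ + ν ξ):
  CO: 429 − 1(313.6) = 115.4
  O₂: 449.2 − 0.5(313.6) = 292.4
  N₂: 1690 (inert)
  CO₂: 0 + 1(313.6) = 313.6

1690 mol/min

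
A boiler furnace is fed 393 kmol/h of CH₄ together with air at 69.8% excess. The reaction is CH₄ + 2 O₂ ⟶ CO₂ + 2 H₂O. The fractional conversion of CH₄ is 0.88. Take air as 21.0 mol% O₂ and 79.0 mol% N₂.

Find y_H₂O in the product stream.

Stoichiometric O₂ = 2 × 393 = 786 kmol/h; O₂ fed = 786 × 1.698 = 1335 kmol/h.
N₂ fed = 1335 × 79/21 = 5021 kmol/h.
Fuel reacted = 0.88 × 393 → ξ = 345.8 kmol/h.
Outlet (n = n₀ + ν ξ):
  CH₄: 393 − 1(345.8) = 47.16
  O₂: 1335 − 2(345.8) = 642.9
  N₂: 5021 (inert)
  CO₂: 0 + 1(345.8) = 345.8
  H₂O: 0 + 2(345.8) = 691.7
Total out = 6748 kmol/h; y_H₂O = 691.7 / 6748 = 0.1025.

0.102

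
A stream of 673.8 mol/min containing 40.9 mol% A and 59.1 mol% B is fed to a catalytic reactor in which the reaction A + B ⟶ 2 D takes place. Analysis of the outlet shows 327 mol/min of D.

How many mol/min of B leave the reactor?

For D: n = n₀ + 2ξ → 327 = 0 + 2ξ, giving ξ = 163.5 mol/min.
Outlet amounts (n = n₀ + ν ξ):
  A: 275.6 − 1(163.5) = 112.1
  B: 398.2 − 1(163.5) = 234.7
  D: 0 + 2(163.5) = 327

235 mol/min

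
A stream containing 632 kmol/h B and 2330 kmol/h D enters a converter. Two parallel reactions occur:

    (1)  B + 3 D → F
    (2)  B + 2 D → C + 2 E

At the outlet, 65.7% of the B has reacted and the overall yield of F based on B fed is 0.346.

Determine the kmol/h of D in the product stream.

Yield of F: 1ξ₁ / 632 = 0.346 → ξ₁ = 218.7 kmol/h.
Conversion of B: 1ξ₁ + 1ξ₂ = 0.657 × 632 = 415.2 → ξ₂ = 196.6 kmol/h.
Outlet amounts (n = n₀ + Σ ν·ξ):
  B: 632 − 1(218.7) − 1(196.6) = 216.8
  D: 2330 − 3(218.7) − 2(196.6) = 1281
  F: 0 + 1(218.7) = 218.7
  C: 0 + 1(196.6) = 196.6
  E: 0 + 2(196.6) = 393.1

1280 kmol/h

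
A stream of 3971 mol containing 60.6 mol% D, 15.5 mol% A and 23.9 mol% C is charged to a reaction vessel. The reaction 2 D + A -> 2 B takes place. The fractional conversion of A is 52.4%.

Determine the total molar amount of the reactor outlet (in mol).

3650 mol

A reacted = 0.524 × 615.5 = 322.5 mol; ν_A = −1, so ξ = 322.5/1 = 322.5 mol.
Outlet amounts (n = n₀ + ν ξ):
  D: 2406 − 2(322.5) = 1761
  A: 615.5 − 1(322.5) = 293
  B: 0 + 2(322.5) = 645
  C: 949.1 (inert)
Total out = 1761 + 293 + 645 + 949.1 = 3648 mol.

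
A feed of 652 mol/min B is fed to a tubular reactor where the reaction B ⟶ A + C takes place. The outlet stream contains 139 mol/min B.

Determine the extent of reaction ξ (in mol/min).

For B: n = n₀ − 1ξ → 139 = 652 − 1ξ, giving ξ = 513 mol/min.
Outlet amounts (n = n₀ + ν ξ):
  B: 652 − 1(513) = 139
  A: 0 + 1(513) = 513
  C: 0 + 1(513) = 513

ξ = 513 mol/min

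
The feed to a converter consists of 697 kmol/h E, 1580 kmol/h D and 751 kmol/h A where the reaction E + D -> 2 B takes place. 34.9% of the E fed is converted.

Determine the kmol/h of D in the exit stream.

1340 kmol/h

E reacted = 0.349 × 697 = 243.3 kmol/h; ν_E = −1, so ξ = 243.3/1 = 243.3 kmol/h.
Outlet amounts (n = n₀ + ν ξ):
  E: 697 − 1(243.3) = 453.7
  D: 1580 − 1(243.3) = 1337
  B: 0 + 2(243.3) = 486.5
  A: 751 (inert)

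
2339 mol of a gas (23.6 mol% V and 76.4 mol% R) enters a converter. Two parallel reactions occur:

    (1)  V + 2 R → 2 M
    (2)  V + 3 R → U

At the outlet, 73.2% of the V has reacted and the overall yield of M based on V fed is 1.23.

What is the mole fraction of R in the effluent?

Yield of M: 2ξ₁ / 552 = 1.23 → ξ₁ = 339.5 mol.
Conversion of V: 1ξ₁ + 1ξ₂ = 0.732 × 552 = 404.1 → ξ₂ = 64.58 mol.
Outlet amounts (n = n₀ + Σ ν·ξ):
  V: 552 − 1(339.5) − 1(64.58) = 147.9
  R: 1787 − 2(339.5) − 3(64.58) = 914.3
  M: 0 + 2(339.5) = 679
  U: 0 + 1(64.58) = 64.58
Total out = 1806 mol; y_R = 914.3 / 1806 = 0.5063.

0.506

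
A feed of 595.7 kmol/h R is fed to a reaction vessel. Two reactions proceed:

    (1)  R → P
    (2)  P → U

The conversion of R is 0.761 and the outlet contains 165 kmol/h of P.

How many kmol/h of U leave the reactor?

288 kmol/h

Conversion of R: R consumed = 1ξ₁ = 0.761 × 595.7 → ξ₁ = 453.3 kmol/h.
P balance: n_P = 0 + 1ξ₁ − 1ξ₂ = 165 → ξ₂ = (1·453.3 − 165)/1 = 288.3 kmol/h.
Outlet amounts (n = n₀ + Σ ν·ξ):
  R: 595.7 − 1(453.3) = 142.4
  P: 0 + 1(453.3) − 1(288.3) = 165
  U: 0 + 1(288.3) = 288.3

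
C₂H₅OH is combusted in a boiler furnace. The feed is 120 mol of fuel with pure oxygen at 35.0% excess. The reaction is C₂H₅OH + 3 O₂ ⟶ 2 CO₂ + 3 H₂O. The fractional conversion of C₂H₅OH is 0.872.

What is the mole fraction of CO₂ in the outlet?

Stoichiometric O₂ = 3 × 120 = 360 mol; O₂ fed = 360 × 1.350 = 486 mol.
Fuel reacted = 0.872 × 120 → ξ = 104.6 mol.
Outlet (n = n₀ + ν ξ):
  C₂H₅OH: 120 − 1(104.6) = 15.36
  O₂: 486 − 3(104.6) = 172.1
  CO₂: 0 + 2(104.6) = 209.3
  H₂O: 0 + 3(104.6) = 313.9
Total out = 710.6 mol; y_CO₂ = 209.3 / 710.6 = 0.2945.

0.294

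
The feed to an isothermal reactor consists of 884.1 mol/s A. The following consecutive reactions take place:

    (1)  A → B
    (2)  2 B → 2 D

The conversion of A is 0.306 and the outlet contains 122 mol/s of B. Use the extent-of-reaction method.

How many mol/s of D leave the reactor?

149 mol/s

Conversion of A: A consumed = 1ξ₁ = 0.306 × 884.1 → ξ₁ = 270.5 mol/s.
B balance: n_B = 0 + 1ξ₁ − 2ξ₂ = 122 → ξ₂ = (1·270.5 − 122)/2 = 74.27 mol/s.
Outlet amounts (n = n₀ + Σ ν·ξ):
  A: 884.1 − 1(270.5) = 613.6
  B: 0 + 1(270.5) − 2(74.27) = 122
  D: 0 + 2(74.27) = 148.5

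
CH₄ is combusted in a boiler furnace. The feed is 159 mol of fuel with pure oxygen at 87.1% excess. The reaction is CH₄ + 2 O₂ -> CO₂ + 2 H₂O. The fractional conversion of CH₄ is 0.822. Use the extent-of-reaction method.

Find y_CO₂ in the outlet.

0.173

Stoichiometric O₂ = 2 × 159 = 318 mol; O₂ fed = 318 × 1.871 = 595 mol.
Fuel reacted = 0.822 × 159 → ξ = 130.7 mol.
Outlet (n = n₀ + ν ξ):
  CH₄: 159 − 1(130.7) = 28.3
  O₂: 595 − 2(130.7) = 333.6
  CO₂: 0 + 1(130.7) = 130.7
  H₂O: 0 + 2(130.7) = 261.4
Total out = 754 mol; y_CO₂ = 130.7 / 754 = 0.1733.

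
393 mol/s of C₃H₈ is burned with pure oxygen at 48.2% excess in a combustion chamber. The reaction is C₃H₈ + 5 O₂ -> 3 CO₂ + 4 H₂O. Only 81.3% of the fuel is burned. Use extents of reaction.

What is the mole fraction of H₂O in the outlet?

Stoichiometric O₂ = 5 × 393 = 1965 mol/s; O₂ fed = 1965 × 1.482 = 2912 mol/s.
Fuel reacted = 0.813 × 393 → ξ = 319.5 mol/s.
Outlet (n = n₀ + ν ξ):
  C₃H₈: 393 − 1(319.5) = 73.49
  O₂: 2912 − 5(319.5) = 1315
  CO₂: 0 + 3(319.5) = 958.5
  H₂O: 0 + 4(319.5) = 1278
Total out = 3625 mol/s; y_H₂O = 1278 / 3625 = 0.3526.

0.353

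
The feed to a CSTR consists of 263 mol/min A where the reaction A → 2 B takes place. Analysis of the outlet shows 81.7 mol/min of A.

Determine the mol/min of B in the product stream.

363 mol/min

For A: n = n₀ − 1ξ → 81.7 = 263 − 1ξ, giving ξ = 181.3 mol/min.
Outlet amounts (n = n₀ + ν ξ):
  A: 263 − 1(181.3) = 81.7
  B: 0 + 2(181.3) = 362.6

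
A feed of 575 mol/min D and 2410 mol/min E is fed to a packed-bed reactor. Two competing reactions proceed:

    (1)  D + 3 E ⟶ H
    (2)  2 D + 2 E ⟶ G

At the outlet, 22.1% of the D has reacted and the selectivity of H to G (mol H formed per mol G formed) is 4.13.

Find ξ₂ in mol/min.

Conversion of D: D consumed = 0.221 × 575 = 127.1 mol/min = 1ξ₁ + 2ξ₂.
Selectivity: 1ξ₁ / (1ξ₂) = 4.13 → ξ₁ = 4.13 ξ₂.
Substitute: (1·4.13 + 2) ξ₂ = 127.1 → ξ₂ = 20.73 mol/min, ξ₁ = 85.61 mol/min.
Outlet amounts (n = n₀ + Σ ν·ξ):
  D: 575 − 1(85.61) − 2(20.73) = 447.9
  E: 2410 − 3(85.61) − 2(20.73) = 2112
  H: 0 + 1(85.61) = 85.61
  G: 0 + 1(20.73) = 20.73

ξ₂ = 20.7 mol/min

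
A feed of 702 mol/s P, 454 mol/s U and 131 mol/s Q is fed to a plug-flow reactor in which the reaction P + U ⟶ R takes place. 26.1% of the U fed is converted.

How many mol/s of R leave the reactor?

U reacted = 0.261 × 454 = 118.5 mol/s; ν_U = −1, so ξ = 118.5/1 = 118.5 mol/s.
Outlet amounts (n = n₀ + ν ξ):
  P: 702 − 1(118.5) = 583.5
  U: 454 − 1(118.5) = 335.5
  R: 0 + 1(118.5) = 118.5
  Q: 131 (inert)

118 mol/s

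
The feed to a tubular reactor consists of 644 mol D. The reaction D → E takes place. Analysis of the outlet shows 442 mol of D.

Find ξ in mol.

ξ = 202 mol

For D: n = n₀ − 1ξ → 442 = 644 − 1ξ, giving ξ = 202 mol.
Outlet amounts (n = n₀ + ν ξ):
  D: 644 − 1(202) = 442
  E: 0 + 1(202) = 202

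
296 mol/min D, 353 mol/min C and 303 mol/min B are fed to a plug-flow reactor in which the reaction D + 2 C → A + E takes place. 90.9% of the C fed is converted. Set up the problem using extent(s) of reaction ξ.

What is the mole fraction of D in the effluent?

C reacted = 0.909 × 353 = 320.9 mol/min; ν_C = −2, so ξ = 320.9/2 = 160.4 mol/min.
Outlet amounts (n = n₀ + ν ξ):
  D: 296 − 1(160.4) = 135.6
  C: 353 − 2(160.4) = 32.12
  A: 0 + 1(160.4) = 160.4
  E: 0 + 1(160.4) = 160.4
  B: 303 (inert)
Total out = 791.6 mol/min; y_D = 135.6 / 791.6 = 0.1713.

0.171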